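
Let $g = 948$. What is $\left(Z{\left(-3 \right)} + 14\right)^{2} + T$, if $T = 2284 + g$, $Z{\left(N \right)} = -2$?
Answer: $3376$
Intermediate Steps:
$T = 3232$ ($T = 2284 + 948 = 3232$)
$\left(Z{\left(-3 \right)} + 14\right)^{2} + T = \left(-2 + 14\right)^{2} + 3232 = 12^{2} + 3232 = 144 + 3232 = 3376$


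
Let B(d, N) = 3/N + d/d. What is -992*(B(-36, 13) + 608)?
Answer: -7856640/13 ≈ -6.0436e+5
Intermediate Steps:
B(d, N) = 1 + 3/N (B(d, N) = 3/N + 1 = 1 + 3/N)
-992*(B(-36, 13) + 608) = -992*((3 + 13)/13 + 608) = -992*((1/13)*16 + 608) = -992*(16/13 + 608) = -992*7920/13 = -7856640/13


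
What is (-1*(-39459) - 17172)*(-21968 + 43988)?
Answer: 490759740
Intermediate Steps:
(-1*(-39459) - 17172)*(-21968 + 43988) = (39459 - 17172)*22020 = 22287*22020 = 490759740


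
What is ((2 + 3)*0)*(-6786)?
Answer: 0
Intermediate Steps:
((2 + 3)*0)*(-6786) = (5*0)*(-6786) = 0*(-6786) = 0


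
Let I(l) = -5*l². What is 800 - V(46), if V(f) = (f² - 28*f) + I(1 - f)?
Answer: 10097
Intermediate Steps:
V(f) = f² - 28*f - 5*(1 - f)² (V(f) = (f² - 28*f) - 5*(1 - f)² = f² - 28*f - 5*(1 - f)²)
800 - V(46) = 800 - (-5 - 18*46 - 4*46²) = 800 - (-5 - 828 - 4*2116) = 800 - (-5 - 828 - 8464) = 800 - 1*(-9297) = 800 + 9297 = 10097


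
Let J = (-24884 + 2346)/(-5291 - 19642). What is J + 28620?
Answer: 713604998/24933 ≈ 28621.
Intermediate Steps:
J = 22538/24933 (J = -22538/(-24933) = -22538*(-1/24933) = 22538/24933 ≈ 0.90394)
J + 28620 = 22538/24933 + 28620 = 713604998/24933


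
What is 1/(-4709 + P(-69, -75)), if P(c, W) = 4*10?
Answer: -1/4669 ≈ -0.00021418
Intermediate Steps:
P(c, W) = 40
1/(-4709 + P(-69, -75)) = 1/(-4709 + 40) = 1/(-4669) = -1/4669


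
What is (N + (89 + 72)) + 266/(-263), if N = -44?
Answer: 30505/263 ≈ 115.99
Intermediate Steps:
(N + (89 + 72)) + 266/(-263) = (-44 + (89 + 72)) + 266/(-263) = (-44 + 161) + 266*(-1/263) = 117 - 266/263 = 30505/263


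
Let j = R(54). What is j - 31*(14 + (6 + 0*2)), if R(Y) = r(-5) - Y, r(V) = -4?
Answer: -678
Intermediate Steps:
R(Y) = -4 - Y
j = -58 (j = -4 - 1*54 = -4 - 54 = -58)
j - 31*(14 + (6 + 0*2)) = -58 - 31*(14 + (6 + 0*2)) = -58 - 31*(14 + (6 + 0)) = -58 - 31*(14 + 6) = -58 - 31*20 = -58 - 620 = -678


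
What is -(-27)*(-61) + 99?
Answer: -1548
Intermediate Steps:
-(-27)*(-61) + 99 = -27*61 + 99 = -1647 + 99 = -1548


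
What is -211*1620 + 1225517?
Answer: 883697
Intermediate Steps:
-211*1620 + 1225517 = -341820 + 1225517 = 883697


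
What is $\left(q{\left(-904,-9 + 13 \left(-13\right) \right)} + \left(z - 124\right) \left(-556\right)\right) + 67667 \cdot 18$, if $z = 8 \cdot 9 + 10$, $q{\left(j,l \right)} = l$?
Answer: $1241180$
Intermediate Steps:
$z = 82$ ($z = 72 + 10 = 82$)
$\left(q{\left(-904,-9 + 13 \left(-13\right) \right)} + \left(z - 124\right) \left(-556\right)\right) + 67667 \cdot 18 = \left(\left(-9 + 13 \left(-13\right)\right) + \left(82 - 124\right) \left(-556\right)\right) + 67667 \cdot 18 = \left(\left(-9 - 169\right) - -23352\right) + 1218006 = \left(-178 + 23352\right) + 1218006 = 23174 + 1218006 = 1241180$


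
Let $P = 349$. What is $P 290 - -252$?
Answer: $101462$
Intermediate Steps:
$P 290 - -252 = 349 \cdot 290 - -252 = 101210 + 252 = 101462$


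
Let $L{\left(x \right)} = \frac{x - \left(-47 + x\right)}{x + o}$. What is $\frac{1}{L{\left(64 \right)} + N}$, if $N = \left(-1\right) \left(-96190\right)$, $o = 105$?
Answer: $\frac{169}{16256157} \approx 1.0396 \cdot 10^{-5}$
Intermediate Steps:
$N = 96190$
$L{\left(x \right)} = \frac{47}{105 + x}$ ($L{\left(x \right)} = \frac{x - \left(-47 + x\right)}{x + 105} = \frac{47}{105 + x}$)
$\frac{1}{L{\left(64 \right)} + N} = \frac{1}{\frac{47}{105 + 64} + 96190} = \frac{1}{\frac{47}{169} + 96190} = \frac{1}{\frac{16256157}{169}} = \frac{169}{16256157}$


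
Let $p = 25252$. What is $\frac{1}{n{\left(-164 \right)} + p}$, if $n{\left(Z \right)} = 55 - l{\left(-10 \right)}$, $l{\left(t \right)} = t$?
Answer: $\frac{1}{25317} \approx 3.9499 \cdot 10^{-5}$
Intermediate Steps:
$n{\left(Z \right)} = 65$ ($n{\left(Z \right)} = 55 - -10 = 55 + 10 = 65$)
$\frac{1}{n{\left(-164 \right)} + p} = \frac{1}{65 + 25252} = \frac{1}{25317}$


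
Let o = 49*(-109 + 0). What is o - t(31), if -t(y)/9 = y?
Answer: -5062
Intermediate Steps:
o = -5341 (o = 49*(-109) = -5341)
t(y) = -9*y
o - t(31) = -5341 - (-9)*31 = -5341 - 1*(-279) = -5341 + 279 = -5062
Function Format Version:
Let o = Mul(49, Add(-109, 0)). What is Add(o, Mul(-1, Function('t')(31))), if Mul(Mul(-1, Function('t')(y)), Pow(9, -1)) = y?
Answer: -5062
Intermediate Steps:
o = -5341 (o = Mul(49, -109) = -5341)
Function('t')(y) = Mul(-9, y)
Add(o, Mul(-1, Function('t')(31))) = Add(-5341, Mul(-1, Mul(-9, 31))) = Add(-5341, Mul(-1, -279)) = Add(-5341, 279) = -5062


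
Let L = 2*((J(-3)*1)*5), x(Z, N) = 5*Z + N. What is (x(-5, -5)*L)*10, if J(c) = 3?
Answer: -9000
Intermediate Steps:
x(Z, N) = N + 5*Z
L = 30 (L = 2*((3*1)*5) = 2*(3*5) = 2*15 = 30)
(x(-5, -5)*L)*10 = ((-5 + 5*(-5))*30)*10 = ((-5 - 25)*30)*10 = -30*30*10 = -900*10 = -9000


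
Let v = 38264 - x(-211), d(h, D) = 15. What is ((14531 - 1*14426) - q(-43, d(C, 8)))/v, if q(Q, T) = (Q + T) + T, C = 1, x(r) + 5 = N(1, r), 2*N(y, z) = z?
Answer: 236/76749 ≈ 0.0030750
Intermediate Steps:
N(y, z) = z/2
x(r) = -5 + r/2
q(Q, T) = Q + 2*T
v = 76749/2 (v = 38264 - (-5 + (½)*(-211)) = 38264 - (-5 - 211/2) = 38264 - 1*(-221/2) = 38264 + 221/2 = 76749/2 ≈ 38375.)
((14531 - 1*14426) - q(-43, d(C, 8)))/v = ((14531 - 1*14426) - (-43 + 2*15))/(76749/2) = ((14531 - 14426) - (-43 + 30))*(2/76749) = (105 - 1*(-13))*(2/76749) = (105 + 13)*(2/76749) = 118*(2/76749) = 236/76749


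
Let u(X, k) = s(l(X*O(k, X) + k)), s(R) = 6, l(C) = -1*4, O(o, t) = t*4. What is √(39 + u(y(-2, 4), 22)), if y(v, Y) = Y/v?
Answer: 3*√5 ≈ 6.7082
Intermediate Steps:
O(o, t) = 4*t
l(C) = -4
u(X, k) = 6
√(39 + u(y(-2, 4), 22)) = √(39 + 6) = √45 = 3*√5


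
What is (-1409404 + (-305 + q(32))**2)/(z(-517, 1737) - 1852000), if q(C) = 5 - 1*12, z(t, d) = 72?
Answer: 328015/462982 ≈ 0.70848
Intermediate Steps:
q(C) = -7 (q(C) = 5 - 12 = -7)
(-1409404 + (-305 + q(32))**2)/(z(-517, 1737) - 1852000) = (-1409404 + (-305 - 7)**2)/(72 - 1852000) = (-1409404 + (-312)**2)/(-1851928) = (-1409404 + 97344)*(-1/1851928) = -1312060*(-1/1851928) = 328015/462982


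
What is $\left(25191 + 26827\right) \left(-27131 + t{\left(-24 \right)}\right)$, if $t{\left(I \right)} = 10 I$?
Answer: $-1423784678$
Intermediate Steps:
$\left(25191 + 26827\right) \left(-27131 + t{\left(-24 \right)}\right) = \left(25191 + 26827\right) \left(-27131 + 10 \left(-24\right)\right) = 52018 \left(-27131 - 240\right) = 52018 \left(-27371\right) = -1423784678$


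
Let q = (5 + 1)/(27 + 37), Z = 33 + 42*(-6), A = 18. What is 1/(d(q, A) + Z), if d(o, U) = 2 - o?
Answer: -32/6947 ≈ -0.0046063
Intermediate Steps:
Z = -219 (Z = 33 - 252 = -219)
q = 3/32 (q = 6/64 = 6*(1/64) = 3/32 ≈ 0.093750)
1/(d(q, A) + Z) = 1/((2 - 1*3/32) - 219) = 1/((2 - 3/32) - 219) = 1/(61/32 - 219) = 1/(-6947/32) = -32/6947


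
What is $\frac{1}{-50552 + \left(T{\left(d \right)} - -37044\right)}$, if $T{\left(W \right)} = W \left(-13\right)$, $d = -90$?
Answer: $- \frac{1}{12338} \approx -8.105 \cdot 10^{-5}$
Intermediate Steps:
$T{\left(W \right)} = - 13 W$
$\frac{1}{-50552 + \left(T{\left(d \right)} - -37044\right)} = \frac{1}{-50552 - -38214} = \frac{1}{-50552 + \left(1170 + 37044\right)} = \frac{1}{-50552 + 38214} = \frac{1}{-12338} = - \frac{1}{12338}$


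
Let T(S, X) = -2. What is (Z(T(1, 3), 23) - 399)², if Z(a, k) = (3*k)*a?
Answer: 288369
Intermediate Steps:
Z(a, k) = 3*a*k
(Z(T(1, 3), 23) - 399)² = (3*(-2)*23 - 399)² = (-138 - 399)² = (-537)² = 288369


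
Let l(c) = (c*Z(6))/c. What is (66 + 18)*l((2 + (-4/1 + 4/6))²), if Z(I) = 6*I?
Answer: 3024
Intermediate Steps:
l(c) = 36 (l(c) = (c*(6*6))/c = (c*36)/c = (36*c)/c = 36)
(66 + 18)*l((2 + (-4/1 + 4/6))²) = (66 + 18)*36 = 84*36 = 3024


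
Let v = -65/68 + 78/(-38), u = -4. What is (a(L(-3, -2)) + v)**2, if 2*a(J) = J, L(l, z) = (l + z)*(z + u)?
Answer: 240033049/1669264 ≈ 143.80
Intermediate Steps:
L(l, z) = (-4 + z)*(l + z) (L(l, z) = (l + z)*(z - 4) = (l + z)*(-4 + z) = (-4 + z)*(l + z))
a(J) = J/2
v = -3887/1292 (v = -65*1/68 + 78*(-1/38) = -65/68 - 39/19 = -3887/1292 ≈ -3.0085)
(a(L(-3, -2)) + v)**2 = (((-2)**2 - 4*(-3) - 4*(-2) - 3*(-2))/2 - 3887/1292)**2 = ((4 + 12 + 8 + 6)/2 - 3887/1292)**2 = ((1/2)*30 - 3887/1292)**2 = (15 - 3887/1292)**2 = (15493/1292)**2 = 240033049/1669264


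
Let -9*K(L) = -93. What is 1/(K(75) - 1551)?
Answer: -3/4622 ≈ -0.00064907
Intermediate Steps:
K(L) = 31/3 (K(L) = -⅑*(-93) = 31/3)
1/(K(75) - 1551) = 1/(31/3 - 1551) = 1/(-4622/3) = -3/4622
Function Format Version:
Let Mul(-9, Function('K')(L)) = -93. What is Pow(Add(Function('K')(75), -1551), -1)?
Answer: Rational(-3, 4622) ≈ -0.00064907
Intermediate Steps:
Function('K')(L) = Rational(31, 3) (Function('K')(L) = Mul(Rational(-1, 9), -93) = Rational(31, 3))
Pow(Add(Function('K')(75), -1551), -1) = Pow(Add(Rational(31, 3), -1551), -1) = Pow(Rational(-4622, 3), -1) = Rational(-3, 4622)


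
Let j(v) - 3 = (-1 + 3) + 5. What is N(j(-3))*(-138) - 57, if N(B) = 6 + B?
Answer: -2265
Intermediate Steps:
j(v) = 10 (j(v) = 3 + ((-1 + 3) + 5) = 3 + (2 + 5) = 3 + 7 = 10)
N(j(-3))*(-138) - 57 = (6 + 10)*(-138) - 57 = 16*(-138) - 57 = -2208 - 57 = -2265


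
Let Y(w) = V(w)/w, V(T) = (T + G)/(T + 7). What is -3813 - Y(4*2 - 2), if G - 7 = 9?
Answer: -148718/39 ≈ -3813.3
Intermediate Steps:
G = 16 (G = 7 + 9 = 16)
V(T) = (16 + T)/(7 + T) (V(T) = (T + 16)/(T + 7) = (16 + T)/(7 + T))
Y(w) = (16 + w)/(w*(7 + w)) (Y(w) = ((16 + w)/(7 + w))/w = (16 + w)/(w*(7 + w)))
-3813 - Y(4*2 - 2) = -3813 - (16 + (4*2 - 2))/((4*2 - 2)*(7 + (4*2 - 2))) = -3813 - (16 + (8 - 2))/((8 - 2)*(7 + (8 - 2))) = -3813 - (16 + 6)/(6*(7 + 6)) = -3813 - 22/(6*13) = -3813 - 1*11/39 = -3813 - 11/39 = -148718/39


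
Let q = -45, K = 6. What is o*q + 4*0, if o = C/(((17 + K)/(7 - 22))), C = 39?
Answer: 26325/23 ≈ 1144.6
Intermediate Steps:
o = -585/23 (o = 39/(((17 + 6)/(7 - 22))) = 39/((23/(-15))) = 39/((23*(-1/15))) = 39/(-23/15) = 39*(-15/23) = -585/23 ≈ -25.435)
o*q + 4*0 = -585/23*(-45) + 4*0 = 26325/23 + 0 = 26325/23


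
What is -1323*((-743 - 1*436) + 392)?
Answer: 1041201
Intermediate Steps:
-1323*((-743 - 1*436) + 392) = -1323*((-743 - 436) + 392) = -1323*(-1179 + 392) = -1323*(-787) = 1041201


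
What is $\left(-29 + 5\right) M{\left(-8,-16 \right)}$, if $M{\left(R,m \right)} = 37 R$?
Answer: $7104$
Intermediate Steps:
$\left(-29 + 5\right) M{\left(-8,-16 \right)} = \left(-29 + 5\right) 37 \left(-8\right) = \left(-24\right) \left(-296\right) = 7104$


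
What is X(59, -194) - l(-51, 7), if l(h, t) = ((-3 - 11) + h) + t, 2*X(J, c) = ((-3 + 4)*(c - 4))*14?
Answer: -1328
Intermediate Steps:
X(J, c) = -28 + 7*c (X(J, c) = (((-3 + 4)*(c - 4))*14)/2 = ((1*(-4 + c))*14)/2 = ((-4 + c)*14)/2 = (-56 + 14*c)/2 = -28 + 7*c)
l(h, t) = -14 + h + t (l(h, t) = (-14 + h) + t = -14 + h + t)
X(59, -194) - l(-51, 7) = (-28 + 7*(-194)) - (-14 - 51 + 7) = (-28 - 1358) - 1*(-58) = -1386 + 58 = -1328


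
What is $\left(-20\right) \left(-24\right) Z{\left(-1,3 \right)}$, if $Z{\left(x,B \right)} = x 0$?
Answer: $0$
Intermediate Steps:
$Z{\left(x,B \right)} = 0$
$\left(-20\right) \left(-24\right) Z{\left(-1,3 \right)} = \left(-20\right) \left(-24\right) 0 = 480 \cdot 0 = 0$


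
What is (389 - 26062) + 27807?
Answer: 2134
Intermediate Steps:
(389 - 26062) + 27807 = -25673 + 27807 = 2134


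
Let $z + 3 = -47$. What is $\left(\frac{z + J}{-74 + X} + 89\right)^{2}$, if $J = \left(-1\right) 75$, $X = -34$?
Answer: $\frac{94809169}{11664} \approx 8128.4$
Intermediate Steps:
$z = -50$ ($z = -3 - 47 = -50$)
$J = -75$
$\left(\frac{z + J}{-74 + X} + 89\right)^{2} = \left(\frac{-50 - 75}{-74 - 34} + 89\right)^{2} = \left(- \frac{125}{-108} + 89\right)^{2} = \left(\left(-125\right) \left(- \frac{1}{108}\right) + 89\right)^{2} = \left(\frac{125}{108} + 89\right)^{2} = \left(\frac{9737}{108}\right)^{2} = \frac{94809169}{11664}$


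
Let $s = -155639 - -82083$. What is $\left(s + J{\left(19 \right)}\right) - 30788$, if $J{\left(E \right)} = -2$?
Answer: $-104346$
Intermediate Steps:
$s = -73556$ ($s = -155639 + 82083 = -73556$)
$\left(s + J{\left(19 \right)}\right) - 30788 = \left(-73556 - 2\right) - 30788 = -73558 - 30788 = -104346$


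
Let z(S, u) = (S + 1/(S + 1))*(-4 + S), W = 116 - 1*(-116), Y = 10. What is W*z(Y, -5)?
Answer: 154512/11 ≈ 14047.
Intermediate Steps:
W = 232 (W = 116 + 116 = 232)
z(S, u) = (-4 + S)*(S + 1/(1 + S)) (z(S, u) = (S + 1/(1 + S))*(-4 + S) = (-4 + S)*(S + 1/(1 + S)))
W*z(Y, -5) = 232*((-4 + 10³ - 3*10 - 3*10²)/(1 + 10)) = 232*((-4 + 1000 - 30 - 3*100)/11) = 232*((-4 + 1000 - 30 - 300)/11) = 232*((1/11)*666) = 232*(666/11) = 154512/11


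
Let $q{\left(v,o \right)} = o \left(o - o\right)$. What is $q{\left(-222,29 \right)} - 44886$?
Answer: $-44886$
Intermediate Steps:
$q{\left(v,o \right)} = 0$ ($q{\left(v,o \right)} = o 0 = 0$)
$q{\left(-222,29 \right)} - 44886 = 0 - 44886 = -44886$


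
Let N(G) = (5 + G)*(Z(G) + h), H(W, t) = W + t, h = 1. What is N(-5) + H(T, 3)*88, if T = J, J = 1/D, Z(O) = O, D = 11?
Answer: 272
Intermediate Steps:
J = 1/11 ≈ 0.090909
T = 1/11 ≈ 0.090909
N(G) = (1 + G)*(5 + G) (N(G) = (5 + G)*(G + 1) = (5 + G)*(1 + G) = (1 + G)*(5 + G))
N(-5) + H(T, 3)*88 = (5 + (-5)² + 6*(-5)) + (1/11 + 3)*88 = (5 + 25 - 30) + (34/11)*88 = 0 + 272 = 272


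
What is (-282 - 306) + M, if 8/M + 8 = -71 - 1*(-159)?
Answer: -5879/10 ≈ -587.90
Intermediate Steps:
M = ⅒ (M = 8/(-8 + (-71 - 1*(-159))) = 8/(-8 + (-71 + 159)) = 8/(-8 + 88) = 8/80 = 8*(1/80) = ⅒ ≈ 0.10000)
(-282 - 306) + M = (-282 - 306) + ⅒ = -588 + ⅒ = -5879/10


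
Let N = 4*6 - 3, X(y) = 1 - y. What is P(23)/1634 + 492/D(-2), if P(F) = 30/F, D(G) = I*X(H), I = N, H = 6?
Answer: -3081199/657685 ≈ -4.6849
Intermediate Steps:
N = 21 (N = 24 - 3 = 21)
I = 21
D(G) = -105 (D(G) = 21*(1 - 1*6) = 21*(1 - 6) = 21*(-5) = -105)
P(23)/1634 + 492/D(-2) = (30/23)/1634 + 492/(-105) = (30*(1/23))*(1/1634) + 492*(-1/105) = (30/23)*(1/1634) - 164/35 = 15/18791 - 164/35 = -3081199/657685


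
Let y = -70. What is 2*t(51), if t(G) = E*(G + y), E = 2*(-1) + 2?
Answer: 0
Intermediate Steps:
E = 0 (E = -2 + 2 = 0)
t(G) = 0 (t(G) = 0*(G - 70) = 0*(-70 + G) = 0)
2*t(51) = 2*0 = 0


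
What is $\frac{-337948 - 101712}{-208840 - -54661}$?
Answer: $\frac{439660}{154179} \approx 2.8516$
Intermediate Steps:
$\frac{-337948 - 101712}{-208840 - -54661} = \frac{-337948 - 101712}{-208840 + \left(-120852 + 175513\right)} = \frac{-337948 - 101712}{-208840 + 54661} = - \frac{439660}{-154179} = \left(-439660\right) \left(- \frac{1}{154179}\right) = \frac{439660}{154179}$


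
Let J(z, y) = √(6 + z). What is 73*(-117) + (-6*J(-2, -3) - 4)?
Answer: -8557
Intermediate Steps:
73*(-117) + (-6*J(-2, -3) - 4) = 73*(-117) + (-6*√(6 - 2) - 4) = -8541 + (-6*√4 - 4) = -8541 + (-6*2 - 4) = -8541 + (-12 - 4) = -8541 - 16 = -8557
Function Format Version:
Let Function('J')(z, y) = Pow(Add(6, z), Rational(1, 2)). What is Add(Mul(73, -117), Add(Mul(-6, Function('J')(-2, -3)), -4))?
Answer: -8557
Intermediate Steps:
Add(Mul(73, -117), Add(Mul(-6, Function('J')(-2, -3)), -4)) = Add(Mul(73, -117), Add(Mul(-6, Pow(Add(6, -2), Rational(1, 2))), -4)) = Add(-8541, Add(Mul(-6, Pow(4, Rational(1, 2))), -4)) = Add(-8541, Add(Mul(-6, 2), -4)) = Add(-8541, Add(-12, -4)) = Add(-8541, -16) = -8557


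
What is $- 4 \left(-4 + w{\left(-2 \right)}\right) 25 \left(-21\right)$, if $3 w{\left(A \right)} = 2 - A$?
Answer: $-5600$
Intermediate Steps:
$w{\left(A \right)} = \frac{2}{3} - \frac{A}{3}$ ($w{\left(A \right)} = \frac{2 - A}{3} = \frac{2}{3} - \frac{A}{3}$)
$- 4 \left(-4 + w{\left(-2 \right)}\right) 25 \left(-21\right) = - 4 \left(-4 + \left(\frac{2}{3} - - \frac{2}{3}\right)\right) 25 \left(-21\right) = - 4 \left(-4 + \left(\frac{2}{3} + \frac{2}{3}\right)\right) 25 \left(-21\right) = - 4 \left(-4 + \frac{4}{3}\right) 25 \left(-21\right) = \left(-4\right) \left(- \frac{8}{3}\right) 25 \left(-21\right) = \frac{32}{3} \cdot 25 \left(-21\right) = \frac{800}{3} \left(-21\right) = -5600$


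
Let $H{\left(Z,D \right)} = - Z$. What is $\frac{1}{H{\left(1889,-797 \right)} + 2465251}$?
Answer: $\frac{1}{2463362} \approx 4.0595 \cdot 10^{-7}$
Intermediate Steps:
$\frac{1}{H{\left(1889,-797 \right)} + 2465251} = \frac{1}{\left(-1\right) 1889 + 2465251} = \frac{1}{-1889 + 2465251} = \frac{1}{2463362}$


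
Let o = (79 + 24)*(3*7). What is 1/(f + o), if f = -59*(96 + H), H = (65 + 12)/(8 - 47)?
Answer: -39/131996 ≈ -0.00029546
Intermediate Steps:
H = -77/39 (H = 77/(-39) = 77*(-1/39) = -77/39 ≈ -1.9744)
f = -216353/39 (f = -59*(96 - 77/39) = -59*3667/39 = -216353/39 ≈ -5547.5)
o = 2163 (o = 103*21 = 2163)
1/(f + o) = 1/(-216353/39 + 2163) = 1/(-131996/39) = -39/131996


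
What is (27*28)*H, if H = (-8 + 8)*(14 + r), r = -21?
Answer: 0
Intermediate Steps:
H = 0 (H = (-8 + 8)*(14 - 21) = 0*(-7) = 0)
(27*28)*H = (27*28)*0 = 756*0 = 0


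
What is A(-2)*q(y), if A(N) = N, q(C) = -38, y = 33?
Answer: 76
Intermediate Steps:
A(-2)*q(y) = -2*(-38) = 76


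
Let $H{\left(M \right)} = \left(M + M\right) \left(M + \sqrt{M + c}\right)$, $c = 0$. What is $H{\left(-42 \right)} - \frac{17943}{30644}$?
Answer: $\frac{108094089}{30644} - 84 i \sqrt{42} \approx 3527.4 - 544.38 i$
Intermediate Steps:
$H{\left(M \right)} = 2 M \left(M + \sqrt{M}\right)$ ($H{\left(M \right)} = \left(M + M\right) \left(M + \sqrt{M + 0}\right) = 2 M \left(M + \sqrt{M}\right)$)
$H{\left(-42 \right)} - \frac{17943}{30644} = 2 \left(-42\right) \left(-42 + \sqrt{-42}\right) - \frac{17943}{30644} = 2 \left(-42\right) \left(-42 + i \sqrt{42}\right) - 17943 \cdot \frac{1}{30644} = \left(3528 - 84 i \sqrt{42}\right) - \frac{17943}{30644} = \frac{108094089}{30644} - 84 i \sqrt{42}$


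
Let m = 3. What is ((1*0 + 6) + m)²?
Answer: 81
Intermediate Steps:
((1*0 + 6) + m)² = ((1*0 + 6) + 3)² = ((0 + 6) + 3)² = (6 + 3)² = 9² = 81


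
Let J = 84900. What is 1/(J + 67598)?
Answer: 1/152498 ≈ 6.5575e-6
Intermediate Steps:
1/(J + 67598) = 1/(84900 + 67598) = 1/152498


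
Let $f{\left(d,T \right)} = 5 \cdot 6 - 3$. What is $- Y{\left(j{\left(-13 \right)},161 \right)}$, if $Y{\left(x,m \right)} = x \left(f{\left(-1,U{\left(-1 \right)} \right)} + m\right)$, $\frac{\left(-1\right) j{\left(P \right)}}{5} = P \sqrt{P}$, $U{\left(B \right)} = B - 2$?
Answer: $- 12220 i \sqrt{13} \approx - 44060.0 i$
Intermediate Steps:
$U{\left(B \right)} = -2 + B$ ($U{\left(B \right)} = B - 2 = -2 + B$)
$j{\left(P \right)} = - 5 P^{\frac{3}{2}}$ ($j{\left(P \right)} = - 5 P \sqrt{P} = - 5 P^{\frac{3}{2}}$)
$f{\left(d,T \right)} = 27$ ($f{\left(d,T \right)} = 30 - 3 = 27$)
$Y{\left(x,m \right)} = x \left(27 + m\right)$
$- Y{\left(j{\left(-13 \right)},161 \right)} = - - 5 \left(-13\right)^{\frac{3}{2}} \left(27 + 161\right) = - - 5 \left(- 13 i \sqrt{13}\right) 188 = - 65 i \sqrt{13} \cdot 188 = - 12220 i \sqrt{13}$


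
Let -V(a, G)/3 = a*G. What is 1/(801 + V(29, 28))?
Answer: -1/1635 ≈ -0.00061162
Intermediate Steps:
V(a, G) = -3*G*a (V(a, G) = -3*a*G = -3*G*a)
1/(801 + V(29, 28)) = 1/(801 - 3*28*29) = 1/(801 - 2436) = 1/(-1635) = -1/1635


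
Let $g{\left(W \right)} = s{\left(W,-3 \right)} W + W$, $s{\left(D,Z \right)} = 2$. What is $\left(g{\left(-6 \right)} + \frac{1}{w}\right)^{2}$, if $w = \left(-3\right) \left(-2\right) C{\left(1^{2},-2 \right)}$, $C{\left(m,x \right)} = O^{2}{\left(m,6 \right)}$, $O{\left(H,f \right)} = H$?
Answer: $\frac{11449}{36} \approx 318.03$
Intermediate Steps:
$g{\left(W \right)} = 3 W$ ($g{\left(W \right)} = 2 W + W = 3 W$)
$C{\left(m,x \right)} = m^{2}$
$w = 6$ ($w = \left(-3\right) \left(-2\right) \left(1^{2}\right)^{2} = 6 \cdot 1^{2} = 6 \cdot 1 = 6$)
$\left(g{\left(-6 \right)} + \frac{1}{w}\right)^{2} = \left(3 \left(-6\right) + \frac{1}{6}\right)^{2} = \left(-18 + \frac{1}{6}\right)^{2} = \left(- \frac{107}{6}\right)^{2} = \frac{11449}{36}$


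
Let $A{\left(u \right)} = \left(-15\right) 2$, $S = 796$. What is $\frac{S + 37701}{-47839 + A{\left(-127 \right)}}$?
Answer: $- \frac{38497}{47869} \approx -0.80422$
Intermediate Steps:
$A{\left(u \right)} = -30$
$\frac{S + 37701}{-47839 + A{\left(-127 \right)}} = \frac{796 + 37701}{-47839 - 30} = \frac{38497}{-47869} = 38497 \left(- \frac{1}{47869}\right) = - \frac{38497}{47869}$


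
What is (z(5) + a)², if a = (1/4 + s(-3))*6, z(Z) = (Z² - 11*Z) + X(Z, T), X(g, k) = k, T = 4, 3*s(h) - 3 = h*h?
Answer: ¼ ≈ 0.25000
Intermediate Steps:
s(h) = 1 + h²/3 (s(h) = 1 + (h*h)/3 = 1 + h²/3)
z(Z) = 4 + Z² - 11*Z (z(Z) = (Z² - 11*Z) + 4 = 4 + Z² - 11*Z)
a = 51/2 (a = (1/4 + (1 + (⅓)*(-3)²))*6 = (1*(¼) + (1 + (⅓)*9))*6 = (¼ + (1 + 3))*6 = (¼ + 4)*6 = (17/4)*6 = 51/2 ≈ 25.500)
(z(5) + a)² = ((4 + 5² - 11*5) + 51/2)² = ((4 + 25 - 55) + 51/2)² = (-26 + 51/2)² = (-½)² = ¼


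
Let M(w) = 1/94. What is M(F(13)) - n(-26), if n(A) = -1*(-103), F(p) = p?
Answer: -9681/94 ≈ -102.99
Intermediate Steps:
M(w) = 1/94
n(A) = 103
M(F(13)) - n(-26) = 1/94 - 1*103 = 1/94 - 103 = -9681/94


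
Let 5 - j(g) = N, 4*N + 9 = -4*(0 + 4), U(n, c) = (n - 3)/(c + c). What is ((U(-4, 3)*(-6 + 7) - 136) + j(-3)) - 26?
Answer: -1823/12 ≈ -151.92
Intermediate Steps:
U(n, c) = (-3 + n)/(2*c) (U(n, c) = (-3 + n)/((2*c)) = (-3 + n)*(1/(2*c)) = (-3 + n)/(2*c))
N = -25/4 (N = -9/4 + (-4*(0 + 4))/4 = -9/4 + (-4*4)/4 = -9/4 + (¼)*(-16) = -9/4 - 4 = -25/4 ≈ -6.2500)
j(g) = 45/4 (j(g) = 5 - 1*(-25/4) = 5 + 25/4 = 45/4)
((U(-4, 3)*(-6 + 7) - 136) + j(-3)) - 26 = ((((½)*(-3 - 4)/3)*(-6 + 7) - 136) + 45/4) - 26 = ((((½)*(⅓)*(-7))*1 - 136) + 45/4) - 26 = ((-7/6*1 - 136) + 45/4) - 26 = ((-7/6 - 136) + 45/4) - 26 = (-823/6 + 45/4) - 26 = -1511/12 - 26 = -1823/12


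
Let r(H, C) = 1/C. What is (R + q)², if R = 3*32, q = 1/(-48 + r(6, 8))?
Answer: 1351297600/146689 ≈ 9212.0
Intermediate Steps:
q = -8/383 (q = 1/(-48 + 1/8) = 1/(-48 + ⅛) = 1/(-383/8) = -8/383 ≈ -0.020888)
R = 96
(R + q)² = (96 - 8/383)² = (36760/383)² = 1351297600/146689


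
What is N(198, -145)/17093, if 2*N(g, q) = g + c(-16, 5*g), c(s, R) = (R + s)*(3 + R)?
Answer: 483690/17093 ≈ 28.298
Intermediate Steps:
c(s, R) = (3 + R)*(R + s)
N(g, q) = -24 - 32*g + 25*g²/2 (N(g, q) = (g + ((5*g)² + 3*(5*g) + 3*(-16) + (5*g)*(-16)))/2 = (g + (25*g² + 15*g - 48 - 80*g))/2 = (g + (-48 - 65*g + 25*g²))/2 = (-48 - 64*g + 25*g²)/2 = -24 - 32*g + 25*g²/2)
N(198, -145)/17093 = (-24 - 32*198 + (25/2)*198²)/17093 = (-24 - 6336 + (25/2)*39204)*(1/17093) = (-24 - 6336 + 490050)*(1/17093) = 483690*(1/17093) = 483690/17093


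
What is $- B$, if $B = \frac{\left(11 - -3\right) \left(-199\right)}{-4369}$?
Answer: $- \frac{2786}{4369} \approx -0.63767$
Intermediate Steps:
$B = \frac{2786}{4369}$ ($B = \left(11 + 3\right) \left(-199\right) \left(- \frac{1}{4369}\right) = 14 \left(-199\right) \left(- \frac{1}{4369}\right) = \left(-2786\right) \left(- \frac{1}{4369}\right) = \frac{2786}{4369} \approx 0.63767$)
$- B = \left(-1\right) \frac{2786}{4369} = - \frac{2786}{4369}$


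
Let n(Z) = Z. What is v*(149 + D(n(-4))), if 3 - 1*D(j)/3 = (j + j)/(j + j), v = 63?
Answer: 9765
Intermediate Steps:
D(j) = 6 (D(j) = 9 - 3*(j + j)/(j + j) = 9 - 3*2*j/(2*j) = 9 - 3*2*j*1/(2*j) = 9 - 3*1 = 9 - 3 = 6)
v*(149 + D(n(-4))) = 63*(149 + 6) = 63*155 = 9765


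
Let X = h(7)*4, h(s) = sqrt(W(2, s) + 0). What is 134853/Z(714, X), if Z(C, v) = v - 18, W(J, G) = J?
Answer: -1213677/146 - 134853*sqrt(2)/73 ≈ -10925.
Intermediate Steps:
h(s) = sqrt(2) (h(s) = sqrt(2 + 0) = sqrt(2))
X = 4*sqrt(2) (X = sqrt(2)*4 = 4*sqrt(2) ≈ 5.6569)
Z(C, v) = -18 + v
134853/Z(714, X) = 134853/(-18 + 4*sqrt(2))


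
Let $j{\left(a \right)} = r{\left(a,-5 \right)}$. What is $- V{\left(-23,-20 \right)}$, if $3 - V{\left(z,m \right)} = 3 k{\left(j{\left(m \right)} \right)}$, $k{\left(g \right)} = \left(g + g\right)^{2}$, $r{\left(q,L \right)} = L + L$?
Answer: $1197$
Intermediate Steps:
$r{\left(q,L \right)} = 2 L$
$j{\left(a \right)} = -10$ ($j{\left(a \right)} = 2 \left(-5\right) = -10$)
$k{\left(g \right)} = 4 g^{2}$ ($k{\left(g \right)} = \left(2 g\right)^{2} = 4 g^{2}$)
$V{\left(z,m \right)} = -1197$ ($V{\left(z,m \right)} = 3 - 3 \cdot 4 \left(-10\right)^{2} = 3 - 3 \cdot 4 \cdot 100 = 3 - 3 \cdot 400 = 3 - 1200 = -1197$)
$- V{\left(-23,-20 \right)} = \left(-1\right) \left(-1197\right) = 1197$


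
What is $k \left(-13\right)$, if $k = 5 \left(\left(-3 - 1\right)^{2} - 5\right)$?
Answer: $-715$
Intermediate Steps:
$k = 55$ ($k = 5 \left(\left(-4\right)^{2} - 5\right) = 5 \left(16 - 5\right) = 5 \cdot 11 = 55$)
$k \left(-13\right) = 55 \left(-13\right) = -715$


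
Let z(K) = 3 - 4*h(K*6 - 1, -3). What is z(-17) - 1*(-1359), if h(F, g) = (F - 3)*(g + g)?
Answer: -1182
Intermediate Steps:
h(F, g) = 2*g*(-3 + F) (h(F, g) = (-3 + F)*(2*g) = 2*g*(-3 + F))
z(K) = -93 + 144*K (z(K) = 3 - 8*(-3)*(-3 + (K*6 - 1)) = 3 - 8*(-3)*(-3 + (6*K - 1)) = 3 - 8*(-3)*(-3 + (-1 + 6*K)) = 3 - 8*(-3)*(-4 + 6*K) = 3 - 4*(24 - 36*K) = 3 + (-96 + 144*K) = -93 + 144*K)
z(-17) - 1*(-1359) = (-93 + 144*(-17)) - 1*(-1359) = (-93 - 2448) + 1359 = -2541 + 1359 = -1182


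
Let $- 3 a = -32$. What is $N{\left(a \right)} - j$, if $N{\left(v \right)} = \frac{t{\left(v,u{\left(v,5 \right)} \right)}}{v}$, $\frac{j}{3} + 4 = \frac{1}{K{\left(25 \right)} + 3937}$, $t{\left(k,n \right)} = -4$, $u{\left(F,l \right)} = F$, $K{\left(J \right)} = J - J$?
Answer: $\frac{366117}{31496} \approx 11.624$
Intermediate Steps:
$a = \frac{32}{3}$ ($a = \left(- \frac{1}{3}\right) \left(-32\right) = \frac{32}{3} \approx 10.667$)
$K{\left(J \right)} = 0$
$j = - \frac{47241}{3937}$ ($j = -12 + \frac{3}{0 + 3937} = -12 + \frac{3}{3937} = - \frac{47241}{3937} \approx -11.999$)
$N{\left(v \right)} = - \frac{4}{v}$
$N{\left(a \right)} - j = - \frac{4}{\frac{32}{3}} - - \frac{47241}{3937} = \left(-4\right) \frac{3}{32} + \frac{47241}{3937} = - \frac{3}{8} + \frac{47241}{3937} = \frac{366117}{31496}$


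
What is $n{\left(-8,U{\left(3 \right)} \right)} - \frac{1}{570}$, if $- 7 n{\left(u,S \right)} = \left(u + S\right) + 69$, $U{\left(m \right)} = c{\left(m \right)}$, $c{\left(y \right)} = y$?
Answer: $- \frac{36487}{3990} \approx -9.1446$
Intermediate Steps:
$U{\left(m \right)} = m$
$n{\left(u,S \right)} = - \frac{69}{7} - \frac{S}{7} - \frac{u}{7}$ ($n{\left(u,S \right)} = - \frac{\left(u + S\right) + 69}{7} = - \frac{\left(S + u\right) + 69}{7} = - \frac{69 + S + u}{7} = - \frac{69}{7} - \frac{S}{7} - \frac{u}{7}$)
$n{\left(-8,U{\left(3 \right)} \right)} - \frac{1}{570} = \left(- \frac{69}{7} - \frac{3}{7} - - \frac{8}{7}\right) - \frac{1}{570} = \left(- \frac{69}{7} - \frac{3}{7} + \frac{8}{7}\right) - \frac{1}{570} = - \frac{64}{7} - \frac{1}{570} = - \frac{36487}{3990}$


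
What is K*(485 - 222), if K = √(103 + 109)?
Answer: 526*√53 ≈ 3829.3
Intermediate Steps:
K = 2*√53 (K = √212 = 2*√53 ≈ 14.560)
K*(485 - 222) = (2*√53)*(485 - 222) = (2*√53)*263 = 526*√53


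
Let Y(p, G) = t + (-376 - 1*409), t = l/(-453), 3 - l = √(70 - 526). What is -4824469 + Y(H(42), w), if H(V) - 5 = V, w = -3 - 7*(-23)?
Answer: -728613355/151 + 2*I*√114/453 ≈ -4.8253e+6 + 0.047139*I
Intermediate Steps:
l = 3 - 2*I*√114 (l = 3 - √(70 - 526) = 3 - √(-456) = 3 - 2*I*√114 ≈ 3.0 - 21.354*I)
w = 158 (w = -3 + 161 = 158)
H(V) = 5 + V
t = -1/151 + 2*I*√114/453 (t = (3 - 2*I*√114)/(-453) = (3 - 2*I*√114)*(-1/453) = -1/151 + 2*I*√114/453 ≈ -0.0066225 + 0.047139*I)
Y(p, G) = -118536/151 + 2*I*√114/453 (Y(p, G) = (-1/151 + 2*I*√114/453) + (-376 - 1*409) = (-1/151 + 2*I*√114/453) + (-376 - 409) = (-1/151 + 2*I*√114/453) - 785 = -118536/151 + 2*I*√114/453)
-4824469 + Y(H(42), w) = -4824469 + (-118536/151 + 2*I*√114/453) = -728613355/151 + 2*I*√114/453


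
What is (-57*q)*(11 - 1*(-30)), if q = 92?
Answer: -215004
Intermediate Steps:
(-57*q)*(11 - 1*(-30)) = (-57*92)*(11 - 1*(-30)) = -5244*(11 + 30) = -5244*41 = -215004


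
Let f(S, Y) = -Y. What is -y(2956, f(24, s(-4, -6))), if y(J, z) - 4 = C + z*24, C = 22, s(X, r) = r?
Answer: -170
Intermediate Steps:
y(J, z) = 26 + 24*z (y(J, z) = 4 + (22 + z*24) = 4 + (22 + 24*z) = 26 + 24*z)
-y(2956, f(24, s(-4, -6))) = -(26 + 24*(-1*(-6))) = -(26 + 24*6) = -(26 + 144) = -1*170 = -170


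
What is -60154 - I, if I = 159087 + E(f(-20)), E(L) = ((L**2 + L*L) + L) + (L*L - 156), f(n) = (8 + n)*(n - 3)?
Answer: -447889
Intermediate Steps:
f(n) = (-3 + n)*(8 + n) (f(n) = (8 + n)*(-3 + n) = (-3 + n)*(8 + n))
E(L) = -156 + L + 3*L**2 (E(L) = ((L**2 + L**2) + L) + (L**2 - 156) = (2*L**2 + L) + (-156 + L**2) = (L + 2*L**2) + (-156 + L**2) = -156 + L + 3*L**2)
I = 387735 (I = 159087 + (-156 + (-24 + (-20)**2 + 5*(-20)) + 3*(-24 + (-20)**2 + 5*(-20))**2) = 159087 + (-156 + (-24 + 400 - 100) + 3*(-24 + 400 - 100)**2) = 159087 + (-156 + 276 + 3*276**2) = 159087 + (-156 + 276 + 3*76176) = 159087 + (-156 + 276 + 228528) = 159087 + 228648 = 387735)
-60154 - I = -60154 - 1*387735 = -60154 - 387735 = -447889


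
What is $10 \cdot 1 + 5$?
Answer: $15$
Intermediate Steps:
$10 \cdot 1 + 5 = 10 + 5 = 15$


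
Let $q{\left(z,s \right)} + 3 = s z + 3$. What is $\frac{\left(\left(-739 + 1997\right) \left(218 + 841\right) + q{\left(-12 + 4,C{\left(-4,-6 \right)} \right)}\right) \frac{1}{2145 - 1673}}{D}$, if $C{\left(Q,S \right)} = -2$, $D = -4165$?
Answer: $- \frac{666119}{982940} \approx -0.67768$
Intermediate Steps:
$q{\left(z,s \right)} = s z$ ($q{\left(z,s \right)} = -3 + \left(s z + 3\right) = -3 + \left(3 + s z\right) = s z$)
$\frac{\left(\left(-739 + 1997\right) \left(218 + 841\right) + q{\left(-12 + 4,C{\left(-4,-6 \right)} \right)}\right) \frac{1}{2145 - 1673}}{D} = \frac{\left(\left(-739 + 1997\right) \left(218 + 841\right) - 2 \left(-12 + 4\right)\right) \frac{1}{2145 - 1673}}{-4165} = \frac{1258 \cdot 1059 - -16}{472} \left(- \frac{1}{4165}\right) = \left(1332222 + 16\right) \frac{1}{472} \left(- \frac{1}{4165}\right) = 1332238 \cdot \frac{1}{472} \left(- \frac{1}{4165}\right) = \frac{666119}{236} \left(- \frac{1}{4165}\right) = - \frac{666119}{982940}$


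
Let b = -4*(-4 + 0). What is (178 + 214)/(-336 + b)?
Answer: -49/40 ≈ -1.2250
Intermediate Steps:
b = 16 (b = -4*(-4) = 16)
(178 + 214)/(-336 + b) = (178 + 214)/(-336 + 16) = 392/(-320) = 392*(-1/320) = -49/40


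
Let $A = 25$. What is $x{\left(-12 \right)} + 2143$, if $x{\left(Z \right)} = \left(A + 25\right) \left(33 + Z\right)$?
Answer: $3193$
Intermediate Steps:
$x{\left(Z \right)} = 1650 + 50 Z$ ($x{\left(Z \right)} = \left(25 + 25\right) \left(33 + Z\right) = 50 \left(33 + Z\right) = 1650 + 50 Z$)
$x{\left(-12 \right)} + 2143 = \left(1650 + 50 \left(-12\right)\right) + 2143 = \left(1650 - 600\right) + 2143 = 1050 + 2143 = 3193$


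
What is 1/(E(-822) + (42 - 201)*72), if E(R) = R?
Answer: -1/12270 ≈ -8.1500e-5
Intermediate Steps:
1/(E(-822) + (42 - 201)*72) = 1/(-822 + (42 - 201)*72) = 1/(-822 - 159*72) = 1/(-822 - 11448) = 1/(-12270) = -1/12270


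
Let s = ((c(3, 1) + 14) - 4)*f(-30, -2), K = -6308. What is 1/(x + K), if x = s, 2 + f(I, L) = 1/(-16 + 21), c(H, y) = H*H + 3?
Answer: -5/31738 ≈ -0.00015754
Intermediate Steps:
c(H, y) = 3 + H² (c(H, y) = H² + 3 = 3 + H²)
f(I, L) = -9/5 (f(I, L) = -2 + 1/(-16 + 21) = -2 + 1/5 = -2 + ⅕ = -9/5)
s = -198/5 (s = (((3 + 3²) + 14) - 4)*(-9/5) = (((3 + 9) + 14) - 4)*(-9/5) = ((12 + 14) - 4)*(-9/5) = (26 - 4)*(-9/5) = 22*(-9/5) = -198/5 ≈ -39.600)
x = -198/5 ≈ -39.600
1/(x + K) = 1/(-198/5 - 6308) = 1/(-31738/5) = -5/31738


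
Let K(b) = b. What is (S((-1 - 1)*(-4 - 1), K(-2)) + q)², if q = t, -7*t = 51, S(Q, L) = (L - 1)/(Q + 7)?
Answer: 788544/14161 ≈ 55.684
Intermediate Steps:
S(Q, L) = (-1 + L)/(7 + Q)
t = -51/7 (t = -⅐*51 = -51/7 ≈ -7.2857)
q = -51/7 ≈ -7.2857
(S((-1 - 1)*(-4 - 1), K(-2)) + q)² = ((-1 - 2)/(7 + (-1 - 1)*(-4 - 1)) - 51/7)² = (-3/(7 - 2*(-5)) - 51/7)² = (-3/(7 + 10) - 51/7)² = (-3/17 - 51/7)² = (-888/119)² = 788544/14161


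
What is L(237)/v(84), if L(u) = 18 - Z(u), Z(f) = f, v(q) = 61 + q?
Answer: -219/145 ≈ -1.5103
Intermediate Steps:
L(u) = 18 - u
L(237)/v(84) = (18 - 1*237)/(61 + 84) = (18 - 237)/145 = -219*1/145 = -219/145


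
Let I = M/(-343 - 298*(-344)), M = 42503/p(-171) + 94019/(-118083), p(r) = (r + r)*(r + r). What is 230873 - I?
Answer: 5715536777329276123/24756193999404 ≈ 2.3087e+5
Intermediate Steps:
p(r) = 4*r² (p(r) = (2*r)*(2*r) = 4*r²)
M = -104876431/242306316 (M = 42503/((4*(-171)²)) + 94019/(-118083) = 42503/((4*29241)) + 94019*(-1/118083) = 42503/116964 - 94019/118083 = 42503*(1/116964) - 94019/118083 = 2237/6156 - 94019/118083 = -104876431/242306316 ≈ -0.43283)
I = -104876431/24756193999404 (I = -104876431/(242306316*(-343 - 298*(-344))) = -104876431/(242306316*(-343 + 102512)) = -104876431/242306316/102169 = -104876431/242306316*1/102169 = -104876431/24756193999404 ≈ -4.2364e-6)
230873 - I = 230873 - 1*(-104876431/24756193999404) = 230873 + 104876431/24756193999404 = 5715536777329276123/24756193999404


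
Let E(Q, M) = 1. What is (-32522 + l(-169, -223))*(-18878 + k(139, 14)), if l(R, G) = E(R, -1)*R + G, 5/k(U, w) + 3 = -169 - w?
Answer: 57785678041/93 ≈ 6.2135e+8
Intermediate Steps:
k(U, w) = 5/(-172 - w) (k(U, w) = 5/(-3 + (-169 - w)) = 5/(-172 - w))
l(R, G) = G + R (l(R, G) = 1*R + G = R + G = G + R)
(-32522 + l(-169, -223))*(-18878 + k(139, 14)) = (-32522 + (-223 - 169))*(-18878 - 5/(172 + 14)) = (-32522 - 392)*(-18878 - 5/186) = -32914*(-18878 - 5*1/186) = -32914*(-18878 - 5/186) = -32914*(-3511313/186) = 57785678041/93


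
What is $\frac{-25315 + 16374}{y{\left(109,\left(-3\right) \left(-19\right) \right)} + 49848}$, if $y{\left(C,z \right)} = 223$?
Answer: $- \frac{8941}{50071} \approx -0.17857$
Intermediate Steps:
$\frac{-25315 + 16374}{y{\left(109,\left(-3\right) \left(-19\right) \right)} + 49848} = \frac{-25315 + 16374}{223 + 49848} = - \frac{8941}{50071}$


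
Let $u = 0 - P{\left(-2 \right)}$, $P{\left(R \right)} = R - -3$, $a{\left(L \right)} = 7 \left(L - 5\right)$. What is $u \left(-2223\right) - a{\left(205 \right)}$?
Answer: $823$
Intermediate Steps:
$a{\left(L \right)} = -35 + 7 L$ ($a{\left(L \right)} = 7 \left(-5 + L\right) = -35 + 7 L$)
$P{\left(R \right)} = 3 + R$ ($P{\left(R \right)} = R + 3 = 3 + R$)
$u = -1$ ($u = 0 - \left(3 - 2\right) = 0 - 1 = -1$)
$u \left(-2223\right) - a{\left(205 \right)} = \left(-1\right) \left(-2223\right) - \left(-35 + 7 \cdot 205\right) = 2223 - \left(-35 + 1435\right) = 2223 - 1400 = 823$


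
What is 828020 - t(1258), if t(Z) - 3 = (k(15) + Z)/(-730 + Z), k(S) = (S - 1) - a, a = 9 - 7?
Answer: 218595853/264 ≈ 8.2802e+5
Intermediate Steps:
a = 2
k(S) = -3 + S (k(S) = (S - 1) - 1*2 = (-1 + S) - 2 = -3 + S)
t(Z) = 3 + (12 + Z)/(-730 + Z) (t(Z) = 3 + ((-3 + 15) + Z)/(-730 + Z) = 3 + (12 + Z)/(-730 + Z))
828020 - t(1258) = 828020 - 2*(-1089 + 2*1258)/(-730 + 1258) = 828020 - 2*(-1089 + 2516)/528 = 828020 - 2*1427/528 = 828020 - 1*1427/264 = 828020 - 1427/264 = 218595853/264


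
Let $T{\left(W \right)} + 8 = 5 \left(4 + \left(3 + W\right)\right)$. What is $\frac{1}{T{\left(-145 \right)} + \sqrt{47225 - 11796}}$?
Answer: $- \frac{698}{451775} - \frac{\sqrt{35429}}{451775} \approx -0.0019617$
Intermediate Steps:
$T{\left(W \right)} = 27 + 5 W$ ($T{\left(W \right)} = -8 + 5 \left(4 + \left(3 + W\right)\right) = -8 + 5 \left(7 + W\right) = -8 + \left(35 + 5 W\right) = 27 + 5 W$)
$\frac{1}{T{\left(-145 \right)} + \sqrt{47225 - 11796}} = \frac{1}{\left(27 + 5 \left(-145\right)\right) + \sqrt{47225 - 11796}} = \frac{1}{\left(27 - 725\right) + \sqrt{35429}} = \frac{1}{-698 + \sqrt{35429}}$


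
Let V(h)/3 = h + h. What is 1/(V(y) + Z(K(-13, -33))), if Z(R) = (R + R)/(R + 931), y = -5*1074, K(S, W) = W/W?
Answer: -466/15014519 ≈ -3.1037e-5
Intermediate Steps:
K(S, W) = 1
y = -5370
Z(R) = 2*R/(931 + R) (Z(R) = (2*R)/(931 + R) = 2*R/(931 + R))
V(h) = 6*h (V(h) = 3*(h + h) = 3*(2*h) = 6*h)
1/(V(y) + Z(K(-13, -33))) = 1/(6*(-5370) + 2*1/(931 + 1)) = 1/(-32220 + 2*1/932) = 1/(-32220 + 2*1*(1/932)) = 1/(-32220 + 1/466) = 1/(-15014519/466) = -466/15014519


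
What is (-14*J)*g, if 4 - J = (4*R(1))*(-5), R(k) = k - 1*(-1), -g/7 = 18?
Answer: 77616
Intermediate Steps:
g = -126 (g = -7*18 = -126)
R(k) = 1 + k (R(k) = k + 1 = 1 + k)
J = 44 (J = 4 - 4*(1 + 1)*(-5) = 4 - 4*2*(-5) = 4 - 8*(-5) = 4 - 1*(-40) = 4 + 40 = 44)
(-14*J)*g = -14*44*(-126) = -616*(-126) = 77616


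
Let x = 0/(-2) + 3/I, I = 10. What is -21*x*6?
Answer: -189/5 ≈ -37.800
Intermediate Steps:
x = 3/10 (x = 0/(-2) + 3/10 = 0*(-1/2) + 3*(1/10) = 0 + 3/10 = 3/10 ≈ 0.30000)
-21*x*6 = -21*3/10*6 = -63/10*6 = -189/5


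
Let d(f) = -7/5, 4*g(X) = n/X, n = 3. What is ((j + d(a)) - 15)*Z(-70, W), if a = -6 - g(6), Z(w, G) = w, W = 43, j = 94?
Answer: -5432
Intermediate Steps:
g(X) = 3/(4*X) (g(X) = (3/X)/4 = 3/(4*X))
a = -49/8 (a = -6 - 3/(4*6) = -6 - 1*⅛ = -6 - ⅛ = -49/8 ≈ -6.1250)
d(f) = -7/5 (d(f) = -7*⅕ = -7/5)
((j + d(a)) - 15)*Z(-70, W) = ((94 - 7/5) - 15)*(-70) = (463/5 - 15)*(-70) = (388/5)*(-70) = -5432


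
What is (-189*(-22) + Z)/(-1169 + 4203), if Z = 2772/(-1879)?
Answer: 3905055/2850443 ≈ 1.3700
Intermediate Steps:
Z = -2772/1879 (Z = 2772*(-1/1879) = -2772/1879 ≈ -1.4753)
(-189*(-22) + Z)/(-1169 + 4203) = (-189*(-22) - 2772/1879)/(-1169 + 4203) = (4158 - 2772/1879)/3034 = (7810110/1879)*(1/3034) = 3905055/2850443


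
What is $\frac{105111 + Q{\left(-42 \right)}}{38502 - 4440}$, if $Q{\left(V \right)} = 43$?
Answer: $\frac{7511}{2433} \approx 3.0871$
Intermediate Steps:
$\frac{105111 + Q{\left(-42 \right)}}{38502 - 4440} = \frac{105111 + 43}{38502 - 4440} = \frac{105154}{38502 - 4440} = \frac{105154}{34062} = 105154 \cdot \frac{1}{34062} = \frac{7511}{2433}$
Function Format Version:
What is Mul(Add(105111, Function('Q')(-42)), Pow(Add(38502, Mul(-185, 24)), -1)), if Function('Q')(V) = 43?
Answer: Rational(7511, 2433) ≈ 3.0871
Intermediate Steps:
Mul(Add(105111, Function('Q')(-42)), Pow(Add(38502, Mul(-185, 24)), -1)) = Mul(Add(105111, 43), Pow(Add(38502, Mul(-185, 24)), -1)) = Mul(105154, Pow(Add(38502, -4440), -1)) = Mul(105154, Pow(34062, -1)) = Mul(105154, Rational(1, 34062)) = Rational(7511, 2433)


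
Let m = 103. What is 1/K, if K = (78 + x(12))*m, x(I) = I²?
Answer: 1/22866 ≈ 4.3733e-5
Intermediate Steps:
K = 22866 (K = (78 + 12²)*103 = (78 + 144)*103 = 222*103 = 22866)
1/K = 1/22866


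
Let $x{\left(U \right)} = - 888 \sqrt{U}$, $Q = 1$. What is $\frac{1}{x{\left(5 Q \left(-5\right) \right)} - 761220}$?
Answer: $- \frac{4229}{3219308900} + \frac{37 i}{4828963350} \approx -1.3136 \cdot 10^{-6} + 7.6621 \cdot 10^{-9} i$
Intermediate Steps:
$\frac{1}{x{\left(5 Q \left(-5\right) \right)} - 761220} = \frac{1}{- 888 \sqrt{5 \cdot 1 \left(-5\right)} - 761220} = \frac{1}{- 888 \sqrt{5 \left(-5\right)} - 761220} = \frac{1}{- 888 \sqrt{-25} - 761220} = \frac{1}{- 888 \cdot 5 i - 761220} = \frac{1}{- 4440 i - 761220} = \frac{1}{-761220 - 4440 i} = \frac{-761220 + 4440 i}{579475602000}$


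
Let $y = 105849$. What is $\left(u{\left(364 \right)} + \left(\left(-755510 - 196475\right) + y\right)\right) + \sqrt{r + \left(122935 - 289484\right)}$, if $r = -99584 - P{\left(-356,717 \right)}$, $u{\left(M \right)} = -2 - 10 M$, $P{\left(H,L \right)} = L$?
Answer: $-849778 + 15 i \sqrt{1186} \approx -8.4978 \cdot 10^{5} + 516.58 i$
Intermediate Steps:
$r = -100301$ ($r = -99584 - 717 = -100301$)
$\left(u{\left(364 \right)} + \left(\left(-755510 - 196475\right) + y\right)\right) + \sqrt{r + \left(122935 - 289484\right)} = \left(\left(-2 - 3640\right) + \left(\left(-755510 - 196475\right) + 105849\right)\right) + \sqrt{-100301 + \left(122935 - 289484\right)} = \left(\left(-2 - 3640\right) + \left(-951985 + 105849\right)\right) + \sqrt{-100301 - 166549} = \left(-3642 - 846136\right) + \sqrt{-266850} = -849778 + 15 i \sqrt{1186}$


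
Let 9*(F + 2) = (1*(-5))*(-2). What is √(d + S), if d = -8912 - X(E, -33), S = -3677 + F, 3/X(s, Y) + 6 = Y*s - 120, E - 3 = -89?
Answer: I*√23149483970/1356 ≈ 112.2*I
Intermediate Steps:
F = -8/9 (F = -2 + ((1*(-5))*(-2))/9 = -2 + (-5*(-2))/9 = -2 + (⅑)*10 = -2 + 10/9 = -8/9 ≈ -0.88889)
E = -86 (E = 3 - 89 = -86)
X(s, Y) = 3/(-126 + Y*s) (X(s, Y) = 3/(-6 + (Y*s - 120)) = 3/(-6 + (-120 + Y*s)) = 3/(-126 + Y*s))
S = -33101/9 (S = -3677 - 8/9 = -33101/9 ≈ -3677.9)
d = -8056449/904 (d = -8912 - 3/(-126 - 33*(-86)) = -8912 - 3/(-126 + 2838) = -8912 - 3/2712 = -8912 - 1*1/904 = -8912 - 1/904 = -8056449/904 ≈ -8912.0)
√(d + S) = √(-8056449/904 - 33101/9) = √(-102431345/8136) = I*√23149483970/1356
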